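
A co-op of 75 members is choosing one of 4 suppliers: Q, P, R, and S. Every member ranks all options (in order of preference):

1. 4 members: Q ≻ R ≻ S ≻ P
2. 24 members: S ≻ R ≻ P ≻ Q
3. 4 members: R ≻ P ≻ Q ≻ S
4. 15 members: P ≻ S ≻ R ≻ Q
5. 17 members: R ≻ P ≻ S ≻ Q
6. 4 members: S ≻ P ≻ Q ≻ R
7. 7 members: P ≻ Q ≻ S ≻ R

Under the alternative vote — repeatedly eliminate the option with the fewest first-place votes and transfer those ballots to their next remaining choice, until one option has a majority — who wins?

S

Round 1: Q 4, P 22, R 21, S 28. Eliminate Q.
Round 2: P 22, R 25, S 28. Eliminate P.
Round 3: R 25, S 50. S has a majority.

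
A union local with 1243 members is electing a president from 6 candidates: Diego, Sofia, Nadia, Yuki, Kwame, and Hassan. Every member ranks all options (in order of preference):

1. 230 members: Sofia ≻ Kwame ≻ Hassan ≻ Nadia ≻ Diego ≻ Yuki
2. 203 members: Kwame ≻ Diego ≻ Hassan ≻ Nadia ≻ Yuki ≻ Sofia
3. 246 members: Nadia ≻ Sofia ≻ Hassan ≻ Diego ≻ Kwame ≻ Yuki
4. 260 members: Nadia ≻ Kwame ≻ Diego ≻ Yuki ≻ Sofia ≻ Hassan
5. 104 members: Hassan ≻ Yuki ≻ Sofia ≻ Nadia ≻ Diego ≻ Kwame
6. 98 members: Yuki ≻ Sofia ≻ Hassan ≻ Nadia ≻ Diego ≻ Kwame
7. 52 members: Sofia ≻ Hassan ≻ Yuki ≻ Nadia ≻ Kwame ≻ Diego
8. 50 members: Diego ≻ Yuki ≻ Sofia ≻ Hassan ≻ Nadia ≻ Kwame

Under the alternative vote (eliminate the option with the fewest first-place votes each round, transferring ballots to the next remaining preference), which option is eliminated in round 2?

Hassan

Round 1: Diego 50, Sofia 282, Nadia 506, Yuki 98, Kwame 203, Hassan 104. Eliminate Diego.
Round 2: Sofia 282, Nadia 506, Yuki 148, Kwame 203, Hassan 104. Eliminate Hassan.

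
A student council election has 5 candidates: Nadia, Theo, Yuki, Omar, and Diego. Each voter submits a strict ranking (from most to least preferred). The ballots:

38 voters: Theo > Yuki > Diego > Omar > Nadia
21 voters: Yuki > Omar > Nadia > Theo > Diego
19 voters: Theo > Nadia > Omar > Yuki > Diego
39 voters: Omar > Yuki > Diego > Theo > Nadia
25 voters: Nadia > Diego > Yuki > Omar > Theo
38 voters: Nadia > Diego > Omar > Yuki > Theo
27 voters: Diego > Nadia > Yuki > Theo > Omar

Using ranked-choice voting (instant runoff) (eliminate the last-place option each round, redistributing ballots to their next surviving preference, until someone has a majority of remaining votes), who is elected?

Nadia

Round 1: Nadia 63, Theo 57, Yuki 21, Omar 39, Diego 27. Eliminate Yuki.
Round 2: Nadia 63, Theo 57, Omar 60, Diego 27. Eliminate Diego.
Round 3: Nadia 90, Theo 57, Omar 60. Eliminate Theo.
Round 4: Nadia 109, Omar 98. Nadia has a majority.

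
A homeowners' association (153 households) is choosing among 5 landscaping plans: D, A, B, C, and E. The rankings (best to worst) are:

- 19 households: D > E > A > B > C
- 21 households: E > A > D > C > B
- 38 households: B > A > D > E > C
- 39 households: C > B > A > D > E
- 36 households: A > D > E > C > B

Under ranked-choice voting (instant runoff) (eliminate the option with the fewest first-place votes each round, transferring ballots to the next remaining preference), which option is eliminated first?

D

Round 1: D 19, A 36, B 38, C 39, E 21. Eliminate D.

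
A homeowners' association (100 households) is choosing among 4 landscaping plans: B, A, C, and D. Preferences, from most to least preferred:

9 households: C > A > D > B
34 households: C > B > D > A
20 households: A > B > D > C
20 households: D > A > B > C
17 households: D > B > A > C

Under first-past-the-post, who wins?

C

First-place votes: B 0, A 20, C 43, D 37.
C has the most first-place votes.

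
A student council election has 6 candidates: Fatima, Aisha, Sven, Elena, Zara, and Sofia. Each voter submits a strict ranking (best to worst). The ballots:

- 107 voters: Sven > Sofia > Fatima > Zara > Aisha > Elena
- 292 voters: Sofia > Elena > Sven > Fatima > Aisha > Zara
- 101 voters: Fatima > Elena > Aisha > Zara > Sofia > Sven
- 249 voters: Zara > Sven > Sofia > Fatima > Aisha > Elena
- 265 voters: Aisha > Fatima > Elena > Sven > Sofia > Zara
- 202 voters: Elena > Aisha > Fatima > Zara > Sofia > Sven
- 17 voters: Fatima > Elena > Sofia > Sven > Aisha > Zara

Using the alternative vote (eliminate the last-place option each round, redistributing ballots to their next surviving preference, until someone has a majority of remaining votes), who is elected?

Round 1: Fatima 118, Aisha 265, Sven 107, Elena 202, Zara 249, Sofia 292. Eliminate Sven.
Round 2: Fatima 118, Aisha 265, Elena 202, Zara 249, Sofia 399. Eliminate Fatima.
Round 3: Aisha 265, Elena 320, Zara 249, Sofia 399. Eliminate Zara.
Round 4: Aisha 265, Elena 320, Sofia 648. Sofia has a majority.

Sofia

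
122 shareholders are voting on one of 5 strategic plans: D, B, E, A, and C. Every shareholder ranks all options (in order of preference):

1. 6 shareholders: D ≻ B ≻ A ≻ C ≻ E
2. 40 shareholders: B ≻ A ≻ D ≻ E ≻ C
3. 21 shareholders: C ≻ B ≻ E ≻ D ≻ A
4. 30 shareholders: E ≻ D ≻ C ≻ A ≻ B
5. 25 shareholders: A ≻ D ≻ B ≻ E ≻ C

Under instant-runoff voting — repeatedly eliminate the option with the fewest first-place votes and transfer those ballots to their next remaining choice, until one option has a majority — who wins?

B

Round 1: D 6, B 40, E 30, A 25, C 21. Eliminate D.
Round 2: B 46, E 30, A 25, C 21. Eliminate C.
Round 3: B 67, E 30, A 25. B has a majority.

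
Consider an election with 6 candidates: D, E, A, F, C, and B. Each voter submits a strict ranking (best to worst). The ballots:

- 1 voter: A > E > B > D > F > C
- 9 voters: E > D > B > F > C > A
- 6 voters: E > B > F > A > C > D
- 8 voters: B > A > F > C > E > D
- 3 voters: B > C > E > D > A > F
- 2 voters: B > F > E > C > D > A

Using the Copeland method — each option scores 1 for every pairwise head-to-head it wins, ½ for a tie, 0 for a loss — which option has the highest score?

E

D: loses to E, A, F, C, and B → score 0.
E: beats D, A, F, C, and B → score 5.
A: beats D and C; loses to E, F, and B → score 2.
F: beats D, A, and C; loses to E and B → score 3.
C: beats D; loses to E, A, F, and B → score 1.
B: beats D, A, F, and C; loses to E → score 4.
E has the best pairwise record.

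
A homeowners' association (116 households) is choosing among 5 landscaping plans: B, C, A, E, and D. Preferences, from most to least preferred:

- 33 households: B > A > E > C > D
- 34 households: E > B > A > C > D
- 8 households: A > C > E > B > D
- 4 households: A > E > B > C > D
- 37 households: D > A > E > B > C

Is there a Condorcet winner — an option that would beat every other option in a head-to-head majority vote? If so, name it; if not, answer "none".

none

Checking pairwise contests:
E beats B 83–33.
B beats C 108–8.
B beats A 67–49.
A beats E 82–34.
B beats D 79–37.
Every option loses at least one head-to-head, so there is no Condorcet winner.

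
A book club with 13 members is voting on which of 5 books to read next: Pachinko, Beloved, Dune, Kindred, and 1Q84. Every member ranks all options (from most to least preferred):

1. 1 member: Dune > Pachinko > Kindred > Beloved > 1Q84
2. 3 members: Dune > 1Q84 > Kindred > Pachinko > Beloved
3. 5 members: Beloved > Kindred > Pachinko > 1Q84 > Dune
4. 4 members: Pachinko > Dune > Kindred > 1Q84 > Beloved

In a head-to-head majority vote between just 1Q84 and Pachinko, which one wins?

Voters preferring 1Q84 to Pachinko: 3; preferring Pachinko to 1Q84: 10.
Pachinko wins the head-to-head.

Pachinko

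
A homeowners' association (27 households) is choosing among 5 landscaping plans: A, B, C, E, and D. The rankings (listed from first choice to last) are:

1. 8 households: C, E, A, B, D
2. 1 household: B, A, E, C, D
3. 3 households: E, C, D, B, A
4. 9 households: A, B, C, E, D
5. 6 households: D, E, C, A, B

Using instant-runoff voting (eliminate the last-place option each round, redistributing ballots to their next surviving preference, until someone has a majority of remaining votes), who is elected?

Round 1: A 9, B 1, C 8, E 3, D 6. Eliminate B.
Round 2: A 10, C 8, E 3, D 6. Eliminate E.
Round 3: A 10, C 11, D 6. Eliminate D.
Round 4: A 10, C 17. C has a majority.

C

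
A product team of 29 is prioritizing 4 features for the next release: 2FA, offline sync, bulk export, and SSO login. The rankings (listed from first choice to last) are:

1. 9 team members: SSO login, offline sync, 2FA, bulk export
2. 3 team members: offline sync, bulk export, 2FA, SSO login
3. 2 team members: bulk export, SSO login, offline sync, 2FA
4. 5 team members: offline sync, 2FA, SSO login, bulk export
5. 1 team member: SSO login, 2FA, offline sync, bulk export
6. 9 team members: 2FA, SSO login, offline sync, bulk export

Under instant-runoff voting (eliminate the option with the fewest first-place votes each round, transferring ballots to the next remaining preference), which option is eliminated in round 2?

offline sync

Round 1: 2FA 9, offline sync 8, bulk export 2, SSO login 10. Eliminate bulk export.
Round 2: 2FA 9, offline sync 8, SSO login 12. Eliminate offline sync.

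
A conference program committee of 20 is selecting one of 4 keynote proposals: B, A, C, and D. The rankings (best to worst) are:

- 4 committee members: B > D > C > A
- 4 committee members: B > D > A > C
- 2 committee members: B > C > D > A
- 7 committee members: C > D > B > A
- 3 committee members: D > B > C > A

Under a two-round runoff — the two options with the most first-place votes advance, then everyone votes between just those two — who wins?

Round 1 first-place votes: B 10, A 0, C 7, D 3.
B and C advance.
Runoff: B is preferred to C by 13 voters; C by 7.
B wins the runoff.

B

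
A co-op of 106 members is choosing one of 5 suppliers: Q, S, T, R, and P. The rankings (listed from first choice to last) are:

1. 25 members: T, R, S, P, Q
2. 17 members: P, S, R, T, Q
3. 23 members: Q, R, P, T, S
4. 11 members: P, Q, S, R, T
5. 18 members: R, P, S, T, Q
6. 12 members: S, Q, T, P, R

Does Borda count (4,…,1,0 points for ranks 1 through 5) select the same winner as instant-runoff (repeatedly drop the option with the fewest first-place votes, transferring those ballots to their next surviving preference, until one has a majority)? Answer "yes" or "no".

Borda — scores: Q 161, S 207, T 182, R 261, P 249. Winner: R.
Instant-runoff — R1 Q 23, S 12, T 25, R 18, P 28 (S out); R2 Q 35, T 25, R 18, P 28 (R out); R3 Q 35, T 25, P 46 (T out); R4 Q 35, P 71 (P winner). Winner: P.
The two methods disagree.

no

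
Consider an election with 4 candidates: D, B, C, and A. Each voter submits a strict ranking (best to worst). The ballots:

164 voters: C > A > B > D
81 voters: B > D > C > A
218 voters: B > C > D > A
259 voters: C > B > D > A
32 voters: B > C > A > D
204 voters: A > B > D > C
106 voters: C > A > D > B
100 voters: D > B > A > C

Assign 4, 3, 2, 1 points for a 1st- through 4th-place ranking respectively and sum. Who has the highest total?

D: 164·1 + 81·3 + 218·2 + 259·2 + 32·1 + 204·2 + 106·2 + 100·4 = 2413
B: 164·2 + 81·4 + 218·4 + 259·3 + 32·4 + 204·3 + 106·1 + 100·3 = 3447
C: 164·4 + 81·2 + 218·3 + 259·4 + 32·3 + 204·1 + 106·4 + 100·1 = 3332
A: 164·3 + 81·1 + 218·1 + 259·1 + 32·2 + 204·4 + 106·3 + 100·2 = 2448
B has the highest Borda score (3447).

B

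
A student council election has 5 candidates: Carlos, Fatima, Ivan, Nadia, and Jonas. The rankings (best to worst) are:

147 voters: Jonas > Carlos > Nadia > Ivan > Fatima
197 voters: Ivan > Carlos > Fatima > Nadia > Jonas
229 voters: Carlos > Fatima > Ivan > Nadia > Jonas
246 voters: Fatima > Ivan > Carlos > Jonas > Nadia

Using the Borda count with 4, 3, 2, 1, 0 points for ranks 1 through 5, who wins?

Carlos

Carlos: 147·3 + 197·3 + 229·4 + 246·2 = 2440
Fatima: 147·0 + 197·2 + 229·3 + 246·4 = 2065
Ivan: 147·1 + 197·4 + 229·2 + 246·3 = 2131
Nadia: 147·2 + 197·1 + 229·1 + 246·0 = 720
Jonas: 147·4 + 197·0 + 229·0 + 246·1 = 834
Carlos has the highest Borda score (2440).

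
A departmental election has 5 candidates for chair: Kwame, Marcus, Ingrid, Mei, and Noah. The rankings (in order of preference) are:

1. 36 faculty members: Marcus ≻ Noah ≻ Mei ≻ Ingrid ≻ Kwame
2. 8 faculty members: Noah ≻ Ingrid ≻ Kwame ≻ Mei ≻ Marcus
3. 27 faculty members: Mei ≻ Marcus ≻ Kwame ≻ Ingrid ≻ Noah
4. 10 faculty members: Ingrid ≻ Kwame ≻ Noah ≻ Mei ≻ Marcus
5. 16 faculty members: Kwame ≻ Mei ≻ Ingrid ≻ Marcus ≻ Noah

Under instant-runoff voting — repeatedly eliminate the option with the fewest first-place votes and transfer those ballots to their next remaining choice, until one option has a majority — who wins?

Round 1: Kwame 16, Marcus 36, Ingrid 10, Mei 27, Noah 8. Eliminate Noah.
Round 2: Kwame 16, Marcus 36, Ingrid 18, Mei 27. Eliminate Kwame.
Round 3: Marcus 36, Ingrid 18, Mei 43. Eliminate Ingrid.
Round 4: Marcus 36, Mei 61. Mei has a majority.

Mei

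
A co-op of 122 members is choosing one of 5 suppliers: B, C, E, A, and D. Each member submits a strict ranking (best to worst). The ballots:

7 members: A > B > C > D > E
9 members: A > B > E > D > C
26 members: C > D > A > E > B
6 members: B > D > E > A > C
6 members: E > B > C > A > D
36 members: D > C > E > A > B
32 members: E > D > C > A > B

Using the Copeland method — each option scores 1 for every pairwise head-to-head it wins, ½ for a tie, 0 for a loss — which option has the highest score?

B: loses to C, E, A, and D → score 0.
C: beats B, E, and A; loses to D → score 3.
E: beats B and A; loses to C and D → score 2.
A: beats B; loses to C, E, and D → score 1.
D: beats B, C, E, and A → score 4.
D has the best pairwise record.

D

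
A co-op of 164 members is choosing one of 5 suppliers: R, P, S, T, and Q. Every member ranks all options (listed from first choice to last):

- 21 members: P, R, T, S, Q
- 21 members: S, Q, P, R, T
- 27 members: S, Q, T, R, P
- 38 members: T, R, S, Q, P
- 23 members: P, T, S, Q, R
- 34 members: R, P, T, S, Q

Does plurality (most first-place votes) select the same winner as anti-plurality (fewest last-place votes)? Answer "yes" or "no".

Plurality — first-place votes: R 34, P 44, S 48, T 38, Q 0. Winner: S.
Anti-plurality — last-place votes: R 23, P 65, S 0, T 21, Q 55. Winner: S.
The two methods agree.

yes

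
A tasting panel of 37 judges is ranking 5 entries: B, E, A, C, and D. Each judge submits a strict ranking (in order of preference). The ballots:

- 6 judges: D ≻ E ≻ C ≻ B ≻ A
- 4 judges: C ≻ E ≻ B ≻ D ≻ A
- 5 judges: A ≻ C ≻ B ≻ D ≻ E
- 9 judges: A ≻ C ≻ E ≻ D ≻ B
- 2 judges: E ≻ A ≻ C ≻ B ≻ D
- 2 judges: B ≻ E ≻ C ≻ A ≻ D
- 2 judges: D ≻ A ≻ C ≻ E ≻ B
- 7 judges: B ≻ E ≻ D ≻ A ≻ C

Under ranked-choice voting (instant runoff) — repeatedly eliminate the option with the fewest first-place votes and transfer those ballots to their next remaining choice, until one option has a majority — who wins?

B

Round 1: B 9, E 2, A 14, C 4, D 8. Eliminate E.
Round 2: B 9, A 16, C 4, D 8. Eliminate C.
Round 3: B 13, A 16, D 8. Eliminate D.
Round 4: B 19, A 18. B has a majority.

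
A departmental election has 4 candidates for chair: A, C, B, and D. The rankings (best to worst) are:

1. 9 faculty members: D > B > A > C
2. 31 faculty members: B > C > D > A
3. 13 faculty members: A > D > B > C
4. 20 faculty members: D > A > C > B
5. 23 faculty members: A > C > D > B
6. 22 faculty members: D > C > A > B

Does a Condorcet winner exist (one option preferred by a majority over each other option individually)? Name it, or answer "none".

D vs A: 82–36 for D.
D vs C: 64–54 for D.
D vs B: 87–31 for D.
D beats every other option head-to-head.

D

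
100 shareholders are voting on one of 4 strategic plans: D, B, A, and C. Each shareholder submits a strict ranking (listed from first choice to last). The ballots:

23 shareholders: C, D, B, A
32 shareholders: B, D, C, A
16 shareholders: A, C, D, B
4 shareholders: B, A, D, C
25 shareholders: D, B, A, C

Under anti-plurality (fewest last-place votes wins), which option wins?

Last-place votes: D 0, B 16, A 55, C 29.
D is ranked last by the fewest voters, so D wins.

D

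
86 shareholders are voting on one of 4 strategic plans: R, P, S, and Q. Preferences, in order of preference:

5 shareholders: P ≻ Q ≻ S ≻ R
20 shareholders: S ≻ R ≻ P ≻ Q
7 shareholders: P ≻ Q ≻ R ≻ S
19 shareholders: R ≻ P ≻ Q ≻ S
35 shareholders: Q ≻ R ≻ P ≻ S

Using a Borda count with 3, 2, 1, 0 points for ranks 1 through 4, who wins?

R: 5·0 + 20·2 + 7·1 + 19·3 + 35·2 = 174
P: 5·3 + 20·1 + 7·3 + 19·2 + 35·1 = 129
S: 5·1 + 20·3 + 7·0 + 19·0 + 35·0 = 65
Q: 5·2 + 20·0 + 7·2 + 19·1 + 35·3 = 148
R has the highest Borda score (174).

R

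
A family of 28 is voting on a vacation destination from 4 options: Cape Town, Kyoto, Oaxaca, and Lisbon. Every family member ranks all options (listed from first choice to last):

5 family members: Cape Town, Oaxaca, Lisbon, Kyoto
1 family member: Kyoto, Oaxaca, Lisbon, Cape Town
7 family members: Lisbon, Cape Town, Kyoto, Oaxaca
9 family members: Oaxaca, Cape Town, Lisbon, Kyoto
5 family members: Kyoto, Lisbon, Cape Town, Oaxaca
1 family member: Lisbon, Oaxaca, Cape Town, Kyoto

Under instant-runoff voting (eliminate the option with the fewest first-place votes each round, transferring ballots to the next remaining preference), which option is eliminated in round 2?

Round 1: Cape Town 5, Kyoto 6, Oaxaca 9, Lisbon 8. Eliminate Cape Town.
Round 2: Kyoto 6, Oaxaca 14, Lisbon 8. Eliminate Kyoto.

Kyoto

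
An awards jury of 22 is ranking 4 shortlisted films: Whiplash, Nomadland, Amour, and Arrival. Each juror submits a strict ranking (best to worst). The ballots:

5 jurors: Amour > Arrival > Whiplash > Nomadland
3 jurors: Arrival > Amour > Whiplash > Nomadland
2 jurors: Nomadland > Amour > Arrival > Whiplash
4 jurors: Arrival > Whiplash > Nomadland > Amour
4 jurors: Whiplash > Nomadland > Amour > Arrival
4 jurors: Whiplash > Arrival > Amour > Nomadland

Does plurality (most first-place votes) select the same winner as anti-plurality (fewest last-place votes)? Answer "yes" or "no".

Plurality — first-place votes: Whiplash 8, Nomadland 2, Amour 5, Arrival 7. Winner: Whiplash.
Anti-plurality — last-place votes: Whiplash 2, Nomadland 12, Amour 4, Arrival 4. Winner: Whiplash.
The two methods agree.

yes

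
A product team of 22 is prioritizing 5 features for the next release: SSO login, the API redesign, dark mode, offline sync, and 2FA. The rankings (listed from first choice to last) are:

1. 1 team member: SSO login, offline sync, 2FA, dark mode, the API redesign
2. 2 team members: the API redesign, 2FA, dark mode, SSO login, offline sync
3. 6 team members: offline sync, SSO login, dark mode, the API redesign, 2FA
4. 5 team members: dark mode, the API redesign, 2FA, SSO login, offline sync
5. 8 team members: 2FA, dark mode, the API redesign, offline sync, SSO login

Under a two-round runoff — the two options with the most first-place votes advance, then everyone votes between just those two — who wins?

Round 1 first-place votes: SSO login 1, the API redesign 2, dark mode 5, offline sync 6, 2FA 8.
2FA and offline sync advance.
Runoff: 2FA is preferred to offline sync by 15 voters; offline sync by 7.
2FA wins the runoff.

2FA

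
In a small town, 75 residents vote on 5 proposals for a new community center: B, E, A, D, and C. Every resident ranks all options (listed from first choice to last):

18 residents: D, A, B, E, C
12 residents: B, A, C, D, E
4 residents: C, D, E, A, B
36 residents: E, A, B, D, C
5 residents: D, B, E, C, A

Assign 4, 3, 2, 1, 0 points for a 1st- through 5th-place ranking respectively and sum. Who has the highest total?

A

B: 18·2 + 12·4 + 4·0 + 36·2 + 5·3 = 171
E: 18·1 + 12·0 + 4·2 + 36·4 + 5·2 = 180
A: 18·3 + 12·3 + 4·1 + 36·3 + 5·0 = 202
D: 18·4 + 12·1 + 4·3 + 36·1 + 5·4 = 152
C: 18·0 + 12·2 + 4·4 + 36·0 + 5·1 = 45
A has the highest Borda score (202).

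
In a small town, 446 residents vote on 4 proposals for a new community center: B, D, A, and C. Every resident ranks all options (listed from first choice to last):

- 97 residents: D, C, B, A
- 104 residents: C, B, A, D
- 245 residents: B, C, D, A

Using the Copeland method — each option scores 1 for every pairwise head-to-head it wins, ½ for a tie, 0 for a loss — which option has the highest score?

B

B: beats D, A, and C → score 3.
D: beats A; loses to B and C → score 1.
A: loses to B, D, and C → score 0.
C: beats D and A; loses to B → score 2.
B has the best pairwise record.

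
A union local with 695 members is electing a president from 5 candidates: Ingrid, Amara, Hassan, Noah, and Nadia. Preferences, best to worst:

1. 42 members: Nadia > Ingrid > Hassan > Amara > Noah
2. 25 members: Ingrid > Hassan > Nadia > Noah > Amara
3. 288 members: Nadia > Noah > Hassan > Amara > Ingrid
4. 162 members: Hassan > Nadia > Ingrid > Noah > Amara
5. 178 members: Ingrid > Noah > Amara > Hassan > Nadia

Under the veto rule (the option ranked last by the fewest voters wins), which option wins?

Hassan

Last-place votes: Ingrid 288, Amara 187, Hassan 0, Noah 42, Nadia 178.
Hassan is ranked last by the fewest voters, so Hassan wins.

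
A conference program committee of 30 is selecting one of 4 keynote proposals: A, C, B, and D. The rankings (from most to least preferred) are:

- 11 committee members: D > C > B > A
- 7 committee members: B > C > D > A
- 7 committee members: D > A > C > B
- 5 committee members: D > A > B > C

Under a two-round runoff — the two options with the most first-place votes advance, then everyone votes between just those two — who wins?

Round 1 first-place votes: A 0, C 0, B 7, D 23.
D and B advance.
Runoff: D is preferred to B by 23 voters; B by 7.
D wins the runoff.

D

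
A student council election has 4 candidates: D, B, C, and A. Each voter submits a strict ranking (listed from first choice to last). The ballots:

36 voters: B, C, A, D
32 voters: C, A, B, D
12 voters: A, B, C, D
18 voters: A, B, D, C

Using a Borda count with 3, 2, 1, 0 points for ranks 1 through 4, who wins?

D: 36·0 + 32·0 + 12·0 + 18·1 = 18
B: 36·3 + 32·1 + 12·2 + 18·2 = 200
C: 36·2 + 32·3 + 12·1 + 18·0 = 180
A: 36·1 + 32·2 + 12·3 + 18·3 = 190
B has the highest Borda score (200).

B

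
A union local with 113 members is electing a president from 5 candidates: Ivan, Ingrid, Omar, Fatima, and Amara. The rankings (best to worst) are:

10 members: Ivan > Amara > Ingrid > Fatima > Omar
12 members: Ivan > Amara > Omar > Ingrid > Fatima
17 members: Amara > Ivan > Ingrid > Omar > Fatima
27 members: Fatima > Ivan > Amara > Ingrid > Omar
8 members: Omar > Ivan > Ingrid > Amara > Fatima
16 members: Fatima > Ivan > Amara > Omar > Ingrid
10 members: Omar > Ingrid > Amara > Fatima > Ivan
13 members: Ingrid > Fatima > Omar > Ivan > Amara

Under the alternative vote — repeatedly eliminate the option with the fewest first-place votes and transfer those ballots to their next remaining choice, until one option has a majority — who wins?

Fatima

Round 1: Ivan 22, Ingrid 13, Omar 18, Fatima 43, Amara 17. Eliminate Ingrid.
Round 2: Ivan 22, Omar 18, Fatima 56, Amara 17. Eliminate Amara.
Round 3: Ivan 39, Omar 18, Fatima 56. Eliminate Omar.
Round 4: Ivan 47, Fatima 66. Fatima has a majority.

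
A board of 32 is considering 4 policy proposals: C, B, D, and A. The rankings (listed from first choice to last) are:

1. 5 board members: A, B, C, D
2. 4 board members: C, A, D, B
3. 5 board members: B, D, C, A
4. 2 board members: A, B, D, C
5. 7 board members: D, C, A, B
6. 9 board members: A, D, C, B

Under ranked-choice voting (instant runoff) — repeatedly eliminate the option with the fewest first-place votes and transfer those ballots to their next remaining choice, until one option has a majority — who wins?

A

Round 1: C 4, B 5, D 7, A 16. Eliminate C.
Round 2: B 5, D 7, A 20. A has a majority.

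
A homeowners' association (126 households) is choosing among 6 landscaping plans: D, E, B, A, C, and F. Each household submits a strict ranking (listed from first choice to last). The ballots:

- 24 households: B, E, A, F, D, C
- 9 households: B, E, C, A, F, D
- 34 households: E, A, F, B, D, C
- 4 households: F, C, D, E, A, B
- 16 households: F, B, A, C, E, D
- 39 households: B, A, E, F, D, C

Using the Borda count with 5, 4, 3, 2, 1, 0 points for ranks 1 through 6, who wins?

B

D: 24·1 + 9·0 + 34·1 + 4·3 + 16·0 + 39·1 = 109
E: 24·4 + 9·4 + 34·5 + 4·2 + 16·1 + 39·3 = 443
B: 24·5 + 9·5 + 34·2 + 4·0 + 16·4 + 39·5 = 492
A: 24·3 + 9·2 + 34·4 + 4·1 + 16·3 + 39·4 = 434
C: 24·0 + 9·3 + 34·0 + 4·4 + 16·2 + 39·0 = 75
F: 24·2 + 9·1 + 34·3 + 4·5 + 16·5 + 39·2 = 337
B has the highest Borda score (492).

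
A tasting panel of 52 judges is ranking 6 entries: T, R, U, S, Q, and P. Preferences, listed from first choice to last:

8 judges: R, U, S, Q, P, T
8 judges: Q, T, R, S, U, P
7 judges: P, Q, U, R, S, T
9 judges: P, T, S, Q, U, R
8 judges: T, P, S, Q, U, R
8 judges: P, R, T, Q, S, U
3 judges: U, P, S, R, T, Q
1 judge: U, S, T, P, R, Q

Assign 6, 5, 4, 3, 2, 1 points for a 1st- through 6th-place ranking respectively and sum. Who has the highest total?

T: 8·1 + 8·5 + 7·1 + 9·5 + 8·6 + 8·4 + 3·2 + 1·4 = 190
R: 8·6 + 8·4 + 7·3 + 9·1 + 8·1 + 8·5 + 3·3 + 1·2 = 169
U: 8·5 + 8·2 + 7·4 + 9·2 + 8·2 + 8·1 + 3·6 + 1·6 = 150
S: 8·4 + 8·3 + 7·2 + 9·4 + 8·4 + 8·2 + 3·4 + 1·5 = 171
Q: 8·3 + 8·6 + 7·5 + 9·3 + 8·3 + 8·3 + 3·1 + 1·1 = 186
P: 8·2 + 8·1 + 7·6 + 9·6 + 8·5 + 8·6 + 3·5 + 1·3 = 226
P has the highest Borda score (226).

P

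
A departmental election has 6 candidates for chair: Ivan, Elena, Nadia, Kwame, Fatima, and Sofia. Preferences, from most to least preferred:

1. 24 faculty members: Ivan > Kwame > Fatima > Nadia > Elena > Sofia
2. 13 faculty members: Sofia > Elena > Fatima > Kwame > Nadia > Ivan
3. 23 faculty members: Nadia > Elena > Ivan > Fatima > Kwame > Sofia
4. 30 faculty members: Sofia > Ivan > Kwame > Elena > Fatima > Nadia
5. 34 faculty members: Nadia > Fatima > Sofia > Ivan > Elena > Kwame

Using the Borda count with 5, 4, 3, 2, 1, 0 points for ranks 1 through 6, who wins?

Ivan: 24·5 + 13·0 + 23·3 + 30·4 + 34·2 = 377
Elena: 24·1 + 13·4 + 23·4 + 30·2 + 34·1 = 262
Nadia: 24·2 + 13·1 + 23·5 + 30·0 + 34·5 = 346
Kwame: 24·4 + 13·2 + 23·1 + 30·3 + 34·0 = 235
Fatima: 24·3 + 13·3 + 23·2 + 30·1 + 34·4 = 323
Sofia: 24·0 + 13·5 + 23·0 + 30·5 + 34·3 = 317
Ivan has the highest Borda score (377).

Ivan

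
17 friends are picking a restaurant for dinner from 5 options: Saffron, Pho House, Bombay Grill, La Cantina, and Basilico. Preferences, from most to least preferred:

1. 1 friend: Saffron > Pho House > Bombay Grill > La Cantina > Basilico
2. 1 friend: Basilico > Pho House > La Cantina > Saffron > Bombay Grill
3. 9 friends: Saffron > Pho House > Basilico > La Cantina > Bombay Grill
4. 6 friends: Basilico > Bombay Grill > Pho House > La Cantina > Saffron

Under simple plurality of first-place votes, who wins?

Saffron

First-place votes: Saffron 10, Pho House 0, Bombay Grill 0, La Cantina 0, Basilico 7.
Saffron has the most first-place votes.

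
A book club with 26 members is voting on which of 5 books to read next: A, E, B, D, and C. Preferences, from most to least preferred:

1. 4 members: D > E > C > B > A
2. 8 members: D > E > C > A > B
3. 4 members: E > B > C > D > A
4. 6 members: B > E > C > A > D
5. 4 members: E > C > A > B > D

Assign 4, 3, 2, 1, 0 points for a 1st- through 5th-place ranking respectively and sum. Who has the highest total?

A: 4·0 + 8·1 + 4·0 + 6·1 + 4·2 = 22
E: 4·3 + 8·3 + 4·4 + 6·3 + 4·4 = 86
B: 4·1 + 8·0 + 4·3 + 6·4 + 4·1 = 44
D: 4·4 + 8·4 + 4·1 + 6·0 + 4·0 = 52
C: 4·2 + 8·2 + 4·2 + 6·2 + 4·3 = 56
E has the highest Borda score (86).

E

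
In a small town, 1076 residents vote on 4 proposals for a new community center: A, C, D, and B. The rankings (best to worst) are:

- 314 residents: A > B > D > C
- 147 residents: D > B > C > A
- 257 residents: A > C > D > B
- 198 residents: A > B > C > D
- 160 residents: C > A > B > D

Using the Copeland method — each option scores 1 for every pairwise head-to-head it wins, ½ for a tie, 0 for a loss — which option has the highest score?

A

A: beats C, D, and B → score 3.
C: beats D; loses to A and B → score 1.
D: loses to A, C, and B → score 0.
B: beats C and D; loses to A → score 2.
A has the best pairwise record.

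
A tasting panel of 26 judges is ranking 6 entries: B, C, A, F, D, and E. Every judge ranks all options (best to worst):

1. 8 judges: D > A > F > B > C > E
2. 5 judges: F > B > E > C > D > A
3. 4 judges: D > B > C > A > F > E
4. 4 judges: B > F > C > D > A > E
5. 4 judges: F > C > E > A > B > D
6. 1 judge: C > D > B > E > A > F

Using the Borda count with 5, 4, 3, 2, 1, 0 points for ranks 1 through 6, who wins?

B: 8·2 + 5·4 + 4·4 + 4·5 + 4·1 + 1·3 = 79
C: 8·1 + 5·2 + 4·3 + 4·3 + 4·4 + 1·5 = 63
A: 8·4 + 5·0 + 4·2 + 4·1 + 4·2 + 1·1 = 53
F: 8·3 + 5·5 + 4·1 + 4·4 + 4·5 + 1·0 = 89
D: 8·5 + 5·1 + 4·5 + 4·2 + 4·0 + 1·4 = 77
E: 8·0 + 5·3 + 4·0 + 4·0 + 4·3 + 1·2 = 29
F has the highest Borda score (89).

F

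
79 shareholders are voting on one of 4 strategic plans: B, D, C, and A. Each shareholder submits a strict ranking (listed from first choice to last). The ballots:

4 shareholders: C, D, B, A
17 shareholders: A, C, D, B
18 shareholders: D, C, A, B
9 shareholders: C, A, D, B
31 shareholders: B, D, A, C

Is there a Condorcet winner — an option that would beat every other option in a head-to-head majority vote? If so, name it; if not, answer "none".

D

D vs B: 48–31 for D.
D vs C: 49–30 for D.
D vs A: 53–26 for D.
D beats every other option head-to-head.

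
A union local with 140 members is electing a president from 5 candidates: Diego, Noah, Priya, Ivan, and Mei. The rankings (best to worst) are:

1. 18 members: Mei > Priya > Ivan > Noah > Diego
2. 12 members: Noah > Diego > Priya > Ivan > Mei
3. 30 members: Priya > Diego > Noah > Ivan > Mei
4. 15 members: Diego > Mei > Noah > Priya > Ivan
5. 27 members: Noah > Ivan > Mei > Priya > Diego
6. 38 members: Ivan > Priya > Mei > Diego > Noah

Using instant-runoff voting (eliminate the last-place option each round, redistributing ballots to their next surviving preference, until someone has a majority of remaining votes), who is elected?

Round 1: Diego 15, Noah 39, Priya 30, Ivan 38, Mei 18. Eliminate Diego.
Round 2: Noah 39, Priya 30, Ivan 38, Mei 33. Eliminate Priya.
Round 3: Noah 69, Ivan 38, Mei 33. Eliminate Mei.
Round 4: Noah 84, Ivan 56. Noah has a majority.

Noah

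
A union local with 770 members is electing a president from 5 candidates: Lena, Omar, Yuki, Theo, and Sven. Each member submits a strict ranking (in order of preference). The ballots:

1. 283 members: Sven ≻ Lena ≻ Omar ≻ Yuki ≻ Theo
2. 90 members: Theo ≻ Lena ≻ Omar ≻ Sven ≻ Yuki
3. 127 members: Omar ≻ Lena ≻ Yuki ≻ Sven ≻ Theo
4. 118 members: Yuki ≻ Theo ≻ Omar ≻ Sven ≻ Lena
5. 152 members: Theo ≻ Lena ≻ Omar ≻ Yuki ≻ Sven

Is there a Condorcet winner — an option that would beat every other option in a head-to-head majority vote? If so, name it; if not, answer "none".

none

Checking pairwise contests:
Sven beats Lena 401–369.
Lena beats Omar 525–245.
Lena beats Yuki 652–118.
Lena beats Theo 410–360.
Omar beats Sven 487–283.
Every option loses at least one head-to-head, so there is no Condorcet winner.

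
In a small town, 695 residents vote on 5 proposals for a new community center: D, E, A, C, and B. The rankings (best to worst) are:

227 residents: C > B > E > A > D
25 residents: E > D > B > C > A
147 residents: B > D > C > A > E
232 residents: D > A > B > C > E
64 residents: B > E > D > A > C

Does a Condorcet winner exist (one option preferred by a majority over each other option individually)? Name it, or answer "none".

B

B vs D: 438–257 for B.
B vs E: 670–25 for B.
B vs A: 463–232 for B.
B vs C: 468–227 for B.
B beats every other option head-to-head.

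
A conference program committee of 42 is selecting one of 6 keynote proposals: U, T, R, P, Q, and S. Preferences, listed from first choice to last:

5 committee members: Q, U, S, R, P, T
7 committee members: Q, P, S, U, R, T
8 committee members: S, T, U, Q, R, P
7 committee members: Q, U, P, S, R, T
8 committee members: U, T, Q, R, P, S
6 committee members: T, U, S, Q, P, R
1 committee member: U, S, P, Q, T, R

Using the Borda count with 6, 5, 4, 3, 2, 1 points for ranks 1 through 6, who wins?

U: 5·5 + 7·3 + 8·4 + 7·5 + 8·6 + 6·5 + 1·6 = 197
T: 5·1 + 7·1 + 8·5 + 7·1 + 8·5 + 6·6 + 1·2 = 137
R: 5·3 + 7·2 + 8·2 + 7·2 + 8·3 + 6·1 + 1·1 = 90
P: 5·2 + 7·5 + 8·1 + 7·4 + 8·2 + 6·2 + 1·4 = 113
Q: 5·6 + 7·6 + 8·3 + 7·6 + 8·4 + 6·3 + 1·3 = 191
S: 5·4 + 7·4 + 8·6 + 7·3 + 8·1 + 6·4 + 1·5 = 154
U has the highest Borda score (197).

U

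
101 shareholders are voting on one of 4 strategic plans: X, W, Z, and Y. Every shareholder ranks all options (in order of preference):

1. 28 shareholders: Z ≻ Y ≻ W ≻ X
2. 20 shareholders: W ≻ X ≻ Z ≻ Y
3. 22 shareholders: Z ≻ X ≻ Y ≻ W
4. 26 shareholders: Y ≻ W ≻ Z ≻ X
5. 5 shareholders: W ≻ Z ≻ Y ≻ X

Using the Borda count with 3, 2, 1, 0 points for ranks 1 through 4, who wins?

Z

X: 28·0 + 20·2 + 22·2 + 26·0 + 5·0 = 84
W: 28·1 + 20·3 + 22·0 + 26·2 + 5·3 = 155
Z: 28·3 + 20·1 + 22·3 + 26·1 + 5·2 = 206
Y: 28·2 + 20·0 + 22·1 + 26·3 + 5·1 = 161
Z has the highest Borda score (206).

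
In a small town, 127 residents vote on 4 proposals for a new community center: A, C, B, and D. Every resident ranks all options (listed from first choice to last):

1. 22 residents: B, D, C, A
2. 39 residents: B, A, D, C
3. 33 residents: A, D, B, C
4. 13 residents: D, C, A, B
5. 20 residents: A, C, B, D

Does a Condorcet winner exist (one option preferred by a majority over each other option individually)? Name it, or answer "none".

A vs C: 92–35 for A.
A vs B: 66–61 for A.
A vs D: 92–35 for A.
A beats every other option head-to-head.

A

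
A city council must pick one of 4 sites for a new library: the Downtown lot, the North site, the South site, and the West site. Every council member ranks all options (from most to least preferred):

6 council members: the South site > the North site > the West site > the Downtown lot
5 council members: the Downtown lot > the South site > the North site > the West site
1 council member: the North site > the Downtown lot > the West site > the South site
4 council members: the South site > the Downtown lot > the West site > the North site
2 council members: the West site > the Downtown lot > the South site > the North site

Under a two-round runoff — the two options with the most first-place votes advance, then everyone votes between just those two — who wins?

the South site

Round 1 first-place votes: the Downtown lot 5, the North site 1, the South site 10, the West site 2.
the South site and the Downtown lot advance.
Runoff: the South site is preferred to the Downtown lot by 10 voters; the Downtown lot by 8.
the South site wins the runoff.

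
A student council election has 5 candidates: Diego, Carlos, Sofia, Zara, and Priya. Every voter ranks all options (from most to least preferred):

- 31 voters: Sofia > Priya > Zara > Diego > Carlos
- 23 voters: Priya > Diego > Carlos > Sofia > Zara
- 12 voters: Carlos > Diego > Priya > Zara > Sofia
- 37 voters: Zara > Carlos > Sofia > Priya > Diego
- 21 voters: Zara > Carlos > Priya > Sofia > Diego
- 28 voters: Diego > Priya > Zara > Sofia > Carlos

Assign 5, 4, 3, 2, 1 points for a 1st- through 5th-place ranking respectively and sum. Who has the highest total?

Priya

Diego: 31·2 + 23·4 + 12·4 + 37·1 + 21·1 + 28·5 = 400
Carlos: 31·1 + 23·3 + 12·5 + 37·4 + 21·4 + 28·1 = 420
Sofia: 31·5 + 23·2 + 12·1 + 37·3 + 21·2 + 28·2 = 422
Zara: 31·3 + 23·1 + 12·2 + 37·5 + 21·5 + 28·3 = 514
Priya: 31·4 + 23·5 + 12·3 + 37·2 + 21·3 + 28·4 = 524
Priya has the highest Borda score (524).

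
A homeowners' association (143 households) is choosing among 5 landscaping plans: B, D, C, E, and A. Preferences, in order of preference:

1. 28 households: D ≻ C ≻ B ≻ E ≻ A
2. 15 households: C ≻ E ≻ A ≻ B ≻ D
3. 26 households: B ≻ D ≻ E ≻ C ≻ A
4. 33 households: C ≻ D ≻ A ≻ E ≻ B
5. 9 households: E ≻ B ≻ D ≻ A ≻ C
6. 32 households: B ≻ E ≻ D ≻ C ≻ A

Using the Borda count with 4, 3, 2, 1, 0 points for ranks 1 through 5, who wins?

B: 28·2 + 15·1 + 26·4 + 33·0 + 9·3 + 32·4 = 330
D: 28·4 + 15·0 + 26·3 + 33·3 + 9·2 + 32·2 = 371
C: 28·3 + 15·4 + 26·1 + 33·4 + 9·0 + 32·1 = 334
E: 28·1 + 15·3 + 26·2 + 33·1 + 9·4 + 32·3 = 290
A: 28·0 + 15·2 + 26·0 + 33·2 + 9·1 + 32·0 = 105
D has the highest Borda score (371).

D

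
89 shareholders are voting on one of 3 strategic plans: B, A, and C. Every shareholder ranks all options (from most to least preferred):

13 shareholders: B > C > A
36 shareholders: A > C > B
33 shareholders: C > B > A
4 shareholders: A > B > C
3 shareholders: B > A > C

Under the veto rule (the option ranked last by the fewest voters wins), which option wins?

C

Last-place votes: B 36, A 46, C 7.
C is ranked last by the fewest voters, so C wins.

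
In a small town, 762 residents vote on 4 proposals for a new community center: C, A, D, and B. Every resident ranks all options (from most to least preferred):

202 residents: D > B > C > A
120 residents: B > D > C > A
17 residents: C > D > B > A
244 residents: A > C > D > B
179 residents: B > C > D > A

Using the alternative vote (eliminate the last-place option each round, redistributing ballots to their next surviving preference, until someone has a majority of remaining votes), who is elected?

Round 1: C 17, A 244, D 202, B 299. Eliminate C.
Round 2: A 244, D 219, B 299. Eliminate D.
Round 3: A 244, B 518. B has a majority.

B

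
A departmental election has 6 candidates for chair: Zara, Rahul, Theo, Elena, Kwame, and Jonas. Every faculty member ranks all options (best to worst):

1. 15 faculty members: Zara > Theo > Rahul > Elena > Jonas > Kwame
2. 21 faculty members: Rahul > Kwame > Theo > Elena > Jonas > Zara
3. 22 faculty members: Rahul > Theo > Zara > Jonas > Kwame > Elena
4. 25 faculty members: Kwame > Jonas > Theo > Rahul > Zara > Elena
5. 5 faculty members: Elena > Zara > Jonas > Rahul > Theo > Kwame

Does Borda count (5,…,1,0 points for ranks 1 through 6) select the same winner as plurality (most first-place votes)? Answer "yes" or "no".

Borda — scores: Zara 186, Rahul 320, Theo 291, Elena 97, Kwame 231, Jonas 195. Winner: Rahul.
Plurality — first-place votes: Zara 15, Rahul 43, Theo 0, Elena 5, Kwame 25, Jonas 0. Winner: Rahul.
The two methods agree.

yes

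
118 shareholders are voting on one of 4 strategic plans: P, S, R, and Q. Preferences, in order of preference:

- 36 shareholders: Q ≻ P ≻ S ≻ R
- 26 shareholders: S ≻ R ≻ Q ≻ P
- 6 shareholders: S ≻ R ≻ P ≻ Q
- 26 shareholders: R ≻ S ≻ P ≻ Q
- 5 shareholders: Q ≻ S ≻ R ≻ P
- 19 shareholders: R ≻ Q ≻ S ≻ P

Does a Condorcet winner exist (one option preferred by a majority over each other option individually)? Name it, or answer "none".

Checking pairwise contests:
S beats P 82–36.
Q beats S 60–58.
S beats R 73–45.
R beats Q 77–41.
Every option loses at least one head-to-head, so there is no Condorcet winner.

none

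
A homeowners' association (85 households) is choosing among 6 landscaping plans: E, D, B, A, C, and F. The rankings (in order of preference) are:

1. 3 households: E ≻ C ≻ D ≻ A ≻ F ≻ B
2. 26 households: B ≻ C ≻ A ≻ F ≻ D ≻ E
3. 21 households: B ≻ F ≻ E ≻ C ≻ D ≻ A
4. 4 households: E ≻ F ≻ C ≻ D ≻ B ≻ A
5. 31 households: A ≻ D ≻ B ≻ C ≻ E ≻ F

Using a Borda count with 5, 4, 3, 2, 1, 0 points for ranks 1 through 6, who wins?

E: 3·5 + 26·0 + 21·3 + 4·5 + 31·1 = 129
D: 3·3 + 26·1 + 21·1 + 4·2 + 31·4 = 188
B: 3·0 + 26·5 + 21·5 + 4·1 + 31·3 = 332
A: 3·2 + 26·3 + 21·0 + 4·0 + 31·5 = 239
C: 3·4 + 26·4 + 21·2 + 4·3 + 31·2 = 232
F: 3·1 + 26·2 + 21·4 + 4·4 + 31·0 = 155
B has the highest Borda score (332).

B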